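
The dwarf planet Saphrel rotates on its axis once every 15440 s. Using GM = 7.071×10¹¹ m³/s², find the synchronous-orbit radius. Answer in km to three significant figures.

r_sync ≈ 1620 km

A synchronous orbit has period T, so by Kepler's third law a = (μT²/4π²)^(1/3).
μT²/4π² = 7.071×10¹¹ × (1.544×10⁴)² / 39.48 = 4.270×10¹⁸ m³.
a = 1.622×10⁶ m = 1622.3 km.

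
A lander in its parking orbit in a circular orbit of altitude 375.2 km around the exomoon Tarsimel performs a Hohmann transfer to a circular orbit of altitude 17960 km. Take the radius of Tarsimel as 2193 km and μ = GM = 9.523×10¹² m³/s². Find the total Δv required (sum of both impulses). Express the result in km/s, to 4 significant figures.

Δv_total ≈ 0.9997 km/s

r₁ = 2193 + 375.2 = 2568.2 km = 2.5682×10⁶ m.
r₂ = 2193 + 17960 = 20153 km = 2.0153×10⁷ m.
Transfer ellipse a_t = (r₁ + r₂)/2 = 1.136×10⁷ m.
At r₁: circular v_c1 = √(μ/r₁) = 1926 m/s; transfer-periapsis v_p = √[μ(2/r₁ − 1/a_t)] = 2565 m/s.
Δv₁ = v_p − v_c1 = 639.1 m/s.
At r₂: circular v_c2 = √(μ/r₂) = 687.4 m/s; transfer-apoapsis v_a = √[μ(2/r₂ − 1/a_t)] = 326.8 m/s.
Δv₂ = v_c2 − v_a = 360.6 m/s.
Total Δv = Δv₁ + Δv₂ = 999.7 m/s = 0.9997 km/s.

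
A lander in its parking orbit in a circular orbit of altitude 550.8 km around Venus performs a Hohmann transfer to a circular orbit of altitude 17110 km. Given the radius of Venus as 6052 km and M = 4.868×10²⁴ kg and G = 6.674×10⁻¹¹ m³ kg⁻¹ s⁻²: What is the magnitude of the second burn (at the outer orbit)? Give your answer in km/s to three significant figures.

Δv ≈ 1.25 km/s

μ = GM = 6.674×10⁻¹¹ × 4.868×10²⁴ = 3.249×10¹⁴ m³/s².
r₁ = 6052 + 550.8 = 6602.8 km = 6.6028×10⁶ m.
r₂ = 6052 + 17110 = 23162 km = 2.3162×10⁷ m.
Transfer ellipse a_t = (r₁ + r₂)/2 = 1.488×10⁷ m.
At r₁: circular v_c1 = √(μ/r₁) = 7015 m/s; transfer-periapsis v_p = √[μ(2/r₁ − 1/a_t)] = 8751 m/s.
At r₂: circular v_c2 = √(μ/r₂) = 3745 m/s; transfer-apoapsis v_a = √[μ(2/r₂ − 1/a_t)] = 2495 m/s.
Δv₂ = v_c2 − v_a = 1251 m/s.
= 1.251 km/s.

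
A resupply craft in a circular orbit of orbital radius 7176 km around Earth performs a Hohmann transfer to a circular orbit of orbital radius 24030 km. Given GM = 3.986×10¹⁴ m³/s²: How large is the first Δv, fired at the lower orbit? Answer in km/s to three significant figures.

r₁ = 7176 km = 7.176×10⁶ m.
r₂ = 24030 km = 2.403×10⁷ m.
Transfer ellipse a_t = (r₁ + r₂)/2 = 1.560×10⁷ m.
At r₁: circular v_c1 = √(μ/r₁) = 7453 m/s; transfer-perigee v_p = √[μ(2/r₁ − 1/a_t)] = 9249 m/s.
Δv₁ = v_p − v_c1 = 1796 m/s.
= 1.796 km/s.

Δv ≈ 1.80 km/s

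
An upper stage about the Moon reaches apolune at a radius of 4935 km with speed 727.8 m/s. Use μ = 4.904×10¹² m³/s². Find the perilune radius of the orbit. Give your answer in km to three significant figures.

r_a = 4.935×10⁶ m.
Specific energy ε = v²/2 − μ/r = -7.289×10⁵ J/kg, so a = −μ/(2ε) = 3.364×10⁶ m.
The apsides satisfy r_p + r_a = 2a, so the perilune radius is 2a − r_a = 1.793×10⁶ m = 1793.2 km.

perilune radius ≈ 1790 km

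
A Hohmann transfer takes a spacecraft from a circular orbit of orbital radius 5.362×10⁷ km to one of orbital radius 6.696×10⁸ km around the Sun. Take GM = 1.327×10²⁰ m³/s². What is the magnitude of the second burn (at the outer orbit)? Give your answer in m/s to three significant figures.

r₁ = 5.362×10⁷ km = 5.362×10¹⁰ m.
r₂ = 6.696×10⁸ km = 6.696×10¹¹ m.
Transfer ellipse a_t = (r₁ + r₂)/2 = 3.616×10¹¹ m.
At r₁: circular v_c1 = √(μ/r₁) = 49750 m/s; transfer-perihelion v_p = √[μ(2/r₁ − 1/a_t)] = 67700 m/s.
At r₂: circular v_c2 = √(μ/r₂) = 14080 m/s; transfer-aphelion v_a = √[μ(2/r₂ − 1/a_t)] = 5421 m/s.
Δv₂ = v_c2 − v_a = 8657 m/s.

Δv ≈ 8660 m/s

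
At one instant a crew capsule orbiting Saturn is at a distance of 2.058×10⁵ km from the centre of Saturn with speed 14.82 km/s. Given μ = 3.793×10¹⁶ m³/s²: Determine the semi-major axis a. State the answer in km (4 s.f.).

r = 2.058×10⁸ m.
Specific orbital energy ε = v²/2 − μ/r = (14820)²/2 − 3.793×10¹⁶/2.058×10⁸ = -7.449×10⁷ J/kg.
Since ε = −μ/(2a), a = −μ/(2ε) = 2.546×10⁸ m = 2.5460×10⁵ km.

a ≈ 2.546×10⁵ km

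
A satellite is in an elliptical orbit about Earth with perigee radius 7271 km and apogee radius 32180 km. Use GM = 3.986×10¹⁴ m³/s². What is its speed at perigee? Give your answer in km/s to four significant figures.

Semi-major axis a = (r_p + r_a)/2 = 19726 km = 1.973×10⁷ m.
Vis-viva: v² = μ(2/r − 1/a) = 3.986×10¹⁴ × (2.751×10⁻⁷ − 5.070×10⁻⁸) = 8.943×10⁷ m²/s².
v = 9457 m/s = 9.457 km/s.

v ≈ 9.457 km/s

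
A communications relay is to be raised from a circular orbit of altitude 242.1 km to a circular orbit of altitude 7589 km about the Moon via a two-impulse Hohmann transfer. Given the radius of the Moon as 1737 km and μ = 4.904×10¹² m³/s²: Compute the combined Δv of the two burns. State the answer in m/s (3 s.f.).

Δv_total ≈ 744 m/s

r₁ = 1737 + 242.1 = 1979.1 km = 1.9791×10⁶ m.
r₂ = 1737 + 7589 = 9326.0 km = 9.3260×10⁶ m.
Transfer ellipse a_t = (r₁ + r₂)/2 = 5.653×10⁶ m.
At r₁: circular v_c1 = √(μ/r₁) = 1574 m/s; transfer-perilune v_p = √[μ(2/r₁ − 1/a_t)] = 2022 m/s.
Δv₁ = v_p − v_c1 = 447.8 m/s.
At r₂: circular v_c2 = √(μ/r₂) = 725.1 m/s; transfer-apolune v_a = √[μ(2/r₂ − 1/a_t)] = 429.1 m/s.
Δv₂ = v_c2 − v_a = 296.1 m/s.
Total Δv = Δv₁ + Δv₂ = 743.9 m/s.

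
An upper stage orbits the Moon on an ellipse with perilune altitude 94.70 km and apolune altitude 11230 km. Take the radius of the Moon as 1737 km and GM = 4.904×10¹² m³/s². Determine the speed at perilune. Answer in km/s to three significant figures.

r_p = 1737 + 94.70 = 1831.7 km = 1.8317×10⁶ m.
r_a = 1737 + 11230 = 12967 km = 1.2967×10⁷ m.
Semi-major axis a = (r_p + r_a)/2 = 7399.4 km = 7.399×10⁶ m.
Vis-viva: v² = μ(2/r − 1/a) = 4.904×10¹² × (1.092×10⁻⁶ − 1.351×10⁻⁷) = 4.692×10⁶ m²/s².
v = 2166 m/s = 2.166 km/s.

v ≈ 2.17 km/s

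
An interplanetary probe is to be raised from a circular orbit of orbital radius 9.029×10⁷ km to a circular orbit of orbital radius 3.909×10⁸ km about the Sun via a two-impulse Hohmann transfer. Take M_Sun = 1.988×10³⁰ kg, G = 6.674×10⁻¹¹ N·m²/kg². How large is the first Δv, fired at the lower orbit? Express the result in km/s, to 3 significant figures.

μ = GM = 6.674×10⁻¹¹ × 1.988×10³⁰ = 1.327×10²⁰ m³/s².
r₁ = 9.029×10⁷ km = 9.029×10¹⁰ m.
r₂ = 3.909×10⁸ km = 3.909×10¹¹ m.
Transfer ellipse a_t = (r₁ + r₂)/2 = 2.406×10¹¹ m.
At r₁: circular v_c1 = √(μ/r₁) = 38330 m/s; transfer-perihelion v_p = √[μ(2/r₁ − 1/a_t)] = 48860 m/s.
Δv₁ = v_p − v_c1 = 10530 m/s.
= 10.53 km/s.

Δv ≈ 10.5 km/s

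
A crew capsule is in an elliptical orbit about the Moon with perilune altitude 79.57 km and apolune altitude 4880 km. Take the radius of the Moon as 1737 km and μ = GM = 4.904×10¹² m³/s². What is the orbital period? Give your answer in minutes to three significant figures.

r_p = 1737 + 79.57 = 1816.6 km = 1.8166×10⁶ m.
r_a = 1737 + 4880 = 6617.0 km = 6.6170×10⁶ m.
Semi-major axis a = (r_p + r_a)/2 = (1816.6 + 6617.0)/2 = 4216.8 km = 4.217×10⁶ m.
By Kepler's third law T = 2π√(a³/μ) = 2π × 3.910×10³ = 2.457×10⁴ s.
= 409.5 minutes.

T ≈ 409 minutes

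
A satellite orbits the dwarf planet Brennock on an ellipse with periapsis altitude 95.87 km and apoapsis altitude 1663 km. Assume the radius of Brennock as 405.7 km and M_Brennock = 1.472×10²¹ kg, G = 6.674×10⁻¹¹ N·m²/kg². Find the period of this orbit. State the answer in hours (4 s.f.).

μ = GM = 6.674×10⁻¹¹ × 1.472×10²¹ = 9.824×10¹⁰ m³/s².
r_p = 405.7 + 95.87 = 501.57 km = 5.0157×10⁵ m.
r_a = 405.7 + 1663 = 2068.7 km = 2.0687×10⁶ m.
Semi-major axis a = (r_p + r_a)/2 = (501.57 + 2068.7)/2 = 1285.1 km = 1.285×10⁶ m.
By Kepler's third law T = 2π√(a³/μ) = 2π × 4.648×10³ = 2.920×10⁴ s.
= 8.112 hours.

T ≈ 8.112 hours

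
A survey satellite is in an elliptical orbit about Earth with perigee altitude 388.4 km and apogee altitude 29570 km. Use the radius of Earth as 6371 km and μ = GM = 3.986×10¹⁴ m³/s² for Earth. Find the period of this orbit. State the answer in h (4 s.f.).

r_p = 6371 + 388.4 = 6759.4 km = 6.7594×10⁶ m.
r_a = 6371 + 29570 = 35941 km = 3.5941×10⁷ m.
Semi-major axis a = (r_p + r_a)/2 = (6759.4 + 35941)/2 = 21350 km = 2.135×10⁷ m.
By Kepler's third law T = 2π√(a³/μ) = 2π × 4.941×10³ = 3.105×10⁴ s.
= 8.624 h.

T ≈ 8.624 h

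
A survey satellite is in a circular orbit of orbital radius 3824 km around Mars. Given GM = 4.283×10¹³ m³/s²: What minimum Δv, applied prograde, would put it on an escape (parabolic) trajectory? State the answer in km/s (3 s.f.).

r = 3824 km = 3.824×10⁶ m.
Circular speed v_c = √(μ/r) = 3347 m/s.
Escape speed v_esc = √(2μ/r) = √2 × v_c = 4733 m/s.
Δv = v_esc − v_c = 1386 m/s = 1.386 km/s.

Δv ≈ 1.39 km/s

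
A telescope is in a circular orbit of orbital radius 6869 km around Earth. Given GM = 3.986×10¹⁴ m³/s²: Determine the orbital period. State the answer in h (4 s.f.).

T ≈ 1.574 h

r = 6869 km = 6.869×10⁶ m.
Kepler's third law: T = 2π√(r³/μ) = 2π√((6.869×10⁶)³ / 3.986×10¹⁴).
r³/μ = 8.131×10⁵ s², so T = 2π × 9.017×10² = 5.666×10³ s.
Converting: 5.666×10³ s ÷ 3600 = 1.574 h.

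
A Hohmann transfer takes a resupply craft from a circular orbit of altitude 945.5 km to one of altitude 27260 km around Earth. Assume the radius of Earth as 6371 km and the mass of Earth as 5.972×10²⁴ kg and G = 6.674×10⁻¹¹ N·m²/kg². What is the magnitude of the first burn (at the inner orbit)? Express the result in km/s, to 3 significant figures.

Δv ≈ 2.08 km/s

μ = GM = 6.674×10⁻¹¹ × 5.972×10²⁴ = 3.986×10¹⁴ m³/s².
r₁ = 6371 + 945.5 = 7316.5 km = 7.3165×10⁶ m.
r₂ = 6371 + 27260 = 33631 km = 3.3631×10⁷ m.
Transfer ellipse a_t = (r₁ + r₂)/2 = 2.047×10⁷ m.
At r₁: circular v_c1 = √(μ/r₁) = 7381 m/s; transfer-perigee v_p = √[μ(2/r₁ − 1/a_t)] = 9460 m/s.
Δv₁ = v_p − v_c1 = 2079 m/s.
= 2.079 km/s.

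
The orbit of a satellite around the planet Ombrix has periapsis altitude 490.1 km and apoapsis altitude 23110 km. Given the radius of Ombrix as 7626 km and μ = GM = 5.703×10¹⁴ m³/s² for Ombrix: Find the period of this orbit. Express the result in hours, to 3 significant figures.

r_p = 7626 + 490.1 = 8116.1 km = 8.1161×10⁶ m.
r_a = 7626 + 23110 = 30736 km = 3.0736×10⁷ m.
Semi-major axis a = (r_p + r_a)/2 = (8116.1 + 30736)/2 = 19426 km = 1.943×10⁷ m.
By Kepler's third law T = 2π√(a³/μ) = 2π × 3.585×10³ = 2.253×10⁴ s.
= 6.258 hours.

T ≈ 6.26 hours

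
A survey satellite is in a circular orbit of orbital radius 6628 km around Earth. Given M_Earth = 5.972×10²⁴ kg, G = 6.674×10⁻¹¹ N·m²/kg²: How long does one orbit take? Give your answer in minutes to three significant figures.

T ≈ 89.5 minutes

μ = GM = 6.674×10⁻¹¹ × 5.972×10²⁴ = 3.986×10¹⁴ m³/s².
r = 6628 km = 6.628×10⁶ m.
Kepler's third law: T = 2π√(r³/μ) = 2π√((6.628×10⁶)³ / 3.986×10¹⁴).
r³/μ = 7.305×10⁵ s², so T = 2π × 8.547×10² = 5.370×10³ s.
Converting: 5.370×10³ s ÷ 60.00 = 89.51 minutes.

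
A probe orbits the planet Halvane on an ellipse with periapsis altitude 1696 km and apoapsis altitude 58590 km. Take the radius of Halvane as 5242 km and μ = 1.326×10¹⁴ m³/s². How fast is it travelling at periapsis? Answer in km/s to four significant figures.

r_p = 5242 + 1696 = 6938.0 km = 6.9380×10⁶ m.
r_a = 5242 + 58590 = 63832 km = 6.3832×10⁷ m.
Semi-major axis a = (r_p + r_a)/2 = 35385 km = 3.538×10⁷ m.
Vis-viva: v² = μ(2/r − 1/a) = 1.326×10¹⁴ × (2.883×10⁻⁷ − 2.826×10⁻⁸) = 3.448×10⁷ m²/s².
v = 5872 m/s = 5.872 km/s.

v ≈ 5.872 km/s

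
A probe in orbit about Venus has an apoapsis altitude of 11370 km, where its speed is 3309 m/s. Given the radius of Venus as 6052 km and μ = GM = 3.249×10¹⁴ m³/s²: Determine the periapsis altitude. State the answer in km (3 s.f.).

periapsis altitude ≈ 1190 km

r_a = 6052 + 11370 = 17422 km = 1.742×10⁷ m.
Specific energy ε = v²/2 − μ/r = -1.317×10⁷ J/kg, so a = −μ/(2ε) = 1.233×10⁷ m.
The apsides satisfy r_p + r_a = 2a, so the periapsis radius is 2a − r_a = 7.240×10⁶ m = 7240.0 km.
Periapsis altitude = 7240.0 − 6052 = 1188.0 km.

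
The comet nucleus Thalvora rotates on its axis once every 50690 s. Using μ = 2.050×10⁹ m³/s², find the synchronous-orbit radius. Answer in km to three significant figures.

A synchronous orbit has period T, so by Kepler's third law a = (μT²/4π²)^(1/3).
μT²/4π² = 2.050×10⁹ × (5.069×10⁴)² / 39.48 = 1.334×10¹⁷ m³.
a = 5.110×10⁵ m = 510.99 km.

r_sync ≈ 511 km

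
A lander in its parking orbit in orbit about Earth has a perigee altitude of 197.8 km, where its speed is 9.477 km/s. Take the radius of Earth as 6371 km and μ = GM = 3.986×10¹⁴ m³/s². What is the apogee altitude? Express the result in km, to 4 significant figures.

apogee altitude ≈ 12330 km

r_p = 6371 + 197.8 = 6568.8 km = 6.569×10⁶ m.
Specific energy ε = v²/2 − μ/r = -1.577×10⁷ J/kg, so a = −μ/(2ε) = 1.263×10⁷ m.
The apsides satisfy r_p + r_a = 2a, so the apogee radius is 2a − r_p = 1.870×10⁷ m = 18701 km.
Apogee altitude = 18701 − 6371 = 12330 km.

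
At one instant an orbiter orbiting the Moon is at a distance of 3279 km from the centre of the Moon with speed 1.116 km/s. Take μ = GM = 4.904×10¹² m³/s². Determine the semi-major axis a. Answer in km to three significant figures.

r = 3.279×10⁶ m.
Vis-viva rearranged: 1/a = 2/r − v²/μ = 6.099×10⁻⁷ − 2.540×10⁻⁷ = 3.560×10⁻⁷ m⁻¹.
a = 2.809×10⁶ m = 2809.2 km.

a ≈ 2810 km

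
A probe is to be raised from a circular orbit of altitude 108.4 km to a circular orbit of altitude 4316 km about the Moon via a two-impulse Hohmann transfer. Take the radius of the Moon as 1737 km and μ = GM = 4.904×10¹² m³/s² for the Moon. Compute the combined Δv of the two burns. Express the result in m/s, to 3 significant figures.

Δv_total ≈ 673 m/s

r₁ = 1737 + 108.4 = 1845.4 km = 1.8454×10⁶ m.
r₂ = 1737 + 4316 = 6053.0 km = 6.0530×10⁶ m.
Transfer ellipse a_t = (r₁ + r₂)/2 = 3.949×10⁶ m.
At r₁: circular v_c1 = √(μ/r₁) = 1630 m/s; transfer-perilune v_p = √[μ(2/r₁ − 1/a_t)] = 2018 m/s.
Δv₁ = v_p − v_c1 = 388.0 m/s.
At r₂: circular v_c2 = √(μ/r₂) = 900.1 m/s; transfer-apolune v_a = √[μ(2/r₂ − 1/a_t)] = 615.3 m/s.
Δv₂ = v_c2 − v_a = 284.8 m/s.
Total Δv = Δv₁ + Δv₂ = 672.8 m/s.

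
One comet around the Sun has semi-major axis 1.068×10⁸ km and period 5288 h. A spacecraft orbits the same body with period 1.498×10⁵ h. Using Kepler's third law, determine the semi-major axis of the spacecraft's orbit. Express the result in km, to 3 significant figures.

a₂ ≈ 9.92×10⁸ km

Kepler's third law: a³ ∝ T², so a₂ = a₁ (T₂/T₁)^(2/3).
T₂/T₁ = 28.33, (T₂/T₁)^(2/3) = 9.293.
a₂ = 1.068×10⁸ × 9.293 = 9.925×10⁸ km.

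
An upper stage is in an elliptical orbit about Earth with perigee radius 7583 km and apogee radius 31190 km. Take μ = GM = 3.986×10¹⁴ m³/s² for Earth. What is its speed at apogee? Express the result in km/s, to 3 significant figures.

Semi-major axis a = (r_p + r_a)/2 = 19386 km = 1.939×10⁷ m.
Vis-viva: v² = μ(2/r − 1/a) = 3.986×10¹⁴ × (6.412×10⁻⁸ − 5.158×10⁻⁸) = 4.999×10⁶ m²/s².
v = 2236 m/s = 2.236 km/s.

v ≈ 2.24 km/s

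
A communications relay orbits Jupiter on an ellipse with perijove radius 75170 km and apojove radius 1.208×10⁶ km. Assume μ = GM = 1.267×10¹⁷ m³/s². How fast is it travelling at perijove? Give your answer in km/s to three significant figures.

v ≈ 56.3 km/s

Semi-major axis a = (r_p + r_a)/2 = 6.4158×10⁵ km = 6.416×10⁸ m.
Vis-viva: v² = μ(2/r − 1/a) = 1.267×10¹⁷ × (2.661×10⁻⁸ − 1.559×10⁻⁹) = 3.174×10⁹ m²/s².
v = 56330 m/s = 56.33 km/s.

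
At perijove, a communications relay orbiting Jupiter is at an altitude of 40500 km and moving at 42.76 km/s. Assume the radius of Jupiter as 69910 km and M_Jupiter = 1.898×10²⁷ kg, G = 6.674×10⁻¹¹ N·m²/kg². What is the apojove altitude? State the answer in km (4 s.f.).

apojove altitude ≈ 3.631×10⁵ km

μ = GM = 6.674×10⁻¹¹ × 1.898×10²⁷ = 1.267×10¹⁷ m³/s².
r_p = 69910 + 40500 = 1.1041×10⁵ km = 1.104×10⁸ m.
Specific energy ε = v²/2 − μ/r = -2.331×10⁸ J/kg, so a = −μ/(2ε) = 2.717×10⁸ m.
The apsides satisfy r_p + r_a = 2a, so the apojove radius is 2a − r_p = 4.331×10⁸ m = 4.3305×10⁵ km.
Apojove altitude = 4.3305×10⁵ − 69910 = 3.6314×10⁵ km.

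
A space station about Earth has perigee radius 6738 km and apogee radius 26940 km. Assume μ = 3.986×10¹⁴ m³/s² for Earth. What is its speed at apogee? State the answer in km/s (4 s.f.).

v ≈ 2.433 km/s

Semi-major axis a = (r_p + r_a)/2 = 16839 km = 1.684×10⁷ m.
Vis-viva: v² = μ(2/r − 1/a) = 3.986×10¹⁴ × (7.424×10⁻⁸ − 5.939×10⁻⁸) = 5.920×10⁶ m²/s².
v = 2433 m/s = 2.433 km/s.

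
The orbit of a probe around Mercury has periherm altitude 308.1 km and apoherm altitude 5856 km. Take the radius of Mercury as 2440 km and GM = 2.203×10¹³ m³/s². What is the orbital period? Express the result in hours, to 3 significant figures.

r_p = 2440 + 308.1 = 2748.1 km = 2.7481×10⁶ m.
r_a = 2440 + 5856 = 8296.0 km = 8.2960×10⁶ m.
Semi-major axis a = (r_p + r_a)/2 = (2748.1 + 8296.0)/2 = 5522.1 km = 5.522×10⁶ m.
By Kepler's third law T = 2π√(a³/μ) = 2π × 2.765×10³ = 1.737×10⁴ s.
= 4.825 hours.

T ≈ 4.83 hours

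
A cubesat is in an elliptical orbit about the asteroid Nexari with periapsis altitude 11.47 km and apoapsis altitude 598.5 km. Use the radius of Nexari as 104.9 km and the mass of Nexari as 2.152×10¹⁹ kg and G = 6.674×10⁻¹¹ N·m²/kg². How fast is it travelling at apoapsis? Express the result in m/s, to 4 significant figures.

μ = GM = 6.674×10⁻¹¹ × 2.152×10¹⁹ = 1.436×10⁹ m³/s².
r_p = 104.9 + 11.47 = 116.37 km = 1.1637×10⁵ m.
r_a = 104.9 + 598.5 = 703.40 km = 7.0340×10⁵ m.
Semi-major axis a = (r_p + r_a)/2 = 409.88 km = 4.099×10⁵ m.
Vis-viva: v² = μ(2/r − 1/a) = 1.436×10⁹ × (2.843×10⁻⁶ − 2.440×10⁻⁶) = 5.797×10² m²/s².
v = 24.08 m/s.

v ≈ 24.08 m/s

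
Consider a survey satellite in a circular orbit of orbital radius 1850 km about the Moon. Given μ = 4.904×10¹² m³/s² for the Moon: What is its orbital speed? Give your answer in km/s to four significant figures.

v ≈ 1.628 km/s

r = 1850 km = 1.850×10⁶ m.
For a circular orbit v = √(μ/r) = √(4.904×10¹² / 1.850×10⁶) = √(2.651×10⁶) = 1628 m/s.
That is 1.628 km/s.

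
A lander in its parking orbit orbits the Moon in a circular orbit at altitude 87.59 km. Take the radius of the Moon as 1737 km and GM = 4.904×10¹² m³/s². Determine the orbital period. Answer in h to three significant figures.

T ≈ 1.94 h

r = 1737 + 87.59 = 1824.6 km = 1.8246×10⁶ m.
Kepler's third law: T = 2π√(r³/μ) = 2π√((1.825×10⁶)³ / 4.904×10¹²).
r³/μ = 1.239×10⁶ s², so T = 2π × 1.113×10³ = 6.993×10³ s.
Converting: 6.993×10³ s ÷ 3600 = 1.942 h.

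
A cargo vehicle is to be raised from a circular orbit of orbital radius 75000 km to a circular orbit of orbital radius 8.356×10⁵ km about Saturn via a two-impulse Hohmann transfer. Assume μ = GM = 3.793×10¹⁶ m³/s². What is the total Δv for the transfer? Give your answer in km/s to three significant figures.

Δv_total ≈ 12.0 km/s

r₁ = 75000 km = 7.500×10⁷ m.
r₂ = 8.356×10⁵ km = 8.356×10⁸ m.
Transfer ellipse a_t = (r₁ + r₂)/2 = 4.553×10⁸ m.
At r₁: circular v_c1 = √(μ/r₁) = 22490 m/s; transfer-perikrone v_p = √[μ(2/r₁ − 1/a_t)] = 30470 m/s.
Δv₁ = v_p − v_c1 = 7977 m/s.
At r₂: circular v_c2 = √(μ/r₂) = 6737 m/s; transfer-apokrone v_a = √[μ(2/r₂ − 1/a_t)] = 2734 m/s.
Δv₂ = v_c2 − v_a = 4003 m/s.
Total Δv = Δv₁ + Δv₂ = 11980 m/s = 11.98 km/s.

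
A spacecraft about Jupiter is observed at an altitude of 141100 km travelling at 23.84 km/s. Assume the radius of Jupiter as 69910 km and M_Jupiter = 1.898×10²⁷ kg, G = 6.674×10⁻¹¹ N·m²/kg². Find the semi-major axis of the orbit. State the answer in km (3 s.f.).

μ = GM = 6.674×10⁻¹¹ × 1.898×10²⁷ = 1.267×10¹⁷ m³/s².
r = 69910 + 141100 = 2.1101×10⁵ km = 2.110×10⁸ m.
Specific orbital energy ε = v²/2 − μ/r = (23840)²/2 − 1.267×10¹⁷/2.110×10⁸ = -3.161×10⁸ J/kg.
Since ε = −μ/(2a), a = −μ/(2ε) = 2.003×10⁸ m = 2.0034×10⁵ km.

a ≈ 2.00×10⁵ km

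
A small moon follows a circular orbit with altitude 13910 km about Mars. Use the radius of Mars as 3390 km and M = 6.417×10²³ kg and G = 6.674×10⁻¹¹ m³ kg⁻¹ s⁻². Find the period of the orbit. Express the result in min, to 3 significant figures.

μ = GM = 6.674×10⁻¹¹ × 6.417×10²³ = 4.283×10¹³ m³/s².
r = 3390 + 13910 = 17300 km = 1.7300×10⁷ m.
Kepler's third law: T = 2π√(r³/μ) = 2π√((1.730×10⁷)³ / 4.283×10¹³).
r³/μ = 1.209×10⁸ s², so T = 2π × 1.100×10⁴ = 6.909×10⁴ s.
Converting: 6.909×10⁴ s ÷ 60.00 = 1151 min.

T ≈ 1150 min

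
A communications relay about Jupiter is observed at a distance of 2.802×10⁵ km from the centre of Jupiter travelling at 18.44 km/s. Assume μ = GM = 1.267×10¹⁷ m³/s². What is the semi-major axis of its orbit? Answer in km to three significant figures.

a ≈ 2.25×10⁵ km

r = 2.802×10⁸ m.
Vis-viva rearranged: 1/a = 2/r − v²/μ = 7.138×10⁻⁹ − 2.684×10⁻⁹ = 4.454×10⁻⁹ m⁻¹.
a = 2.245×10⁸ m = 2.2452×10⁵ km.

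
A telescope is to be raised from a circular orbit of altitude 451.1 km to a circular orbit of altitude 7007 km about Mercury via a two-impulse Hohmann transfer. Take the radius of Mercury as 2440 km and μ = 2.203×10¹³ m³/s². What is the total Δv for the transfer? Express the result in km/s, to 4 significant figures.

r₁ = 2440 + 451.1 = 2891.1 km = 2.8911×10⁶ m.
r₂ = 2440 + 7007 = 9447.0 km = 9.4470×10⁶ m.
Transfer ellipse a_t = (r₁ + r₂)/2 = 6.169×10⁶ m.
At r₁: circular v_c1 = √(μ/r₁) = 2760 m/s; transfer-periherm v_p = √[μ(2/r₁ − 1/a_t)] = 3416 m/s.
Δv₁ = v_p − v_c1 = 655.5 m/s.
At r₂: circular v_c2 = √(μ/r₂) = 1527 m/s; transfer-apoherm v_a = √[μ(2/r₂ − 1/a_t)] = 1045 m/s.
Δv₂ = v_c2 − v_a = 481.7 m/s.
Total Δv = Δv₁ + Δv₂ = 1137 m/s = 1.137 km/s.

Δv_total ≈ 1.137 km/s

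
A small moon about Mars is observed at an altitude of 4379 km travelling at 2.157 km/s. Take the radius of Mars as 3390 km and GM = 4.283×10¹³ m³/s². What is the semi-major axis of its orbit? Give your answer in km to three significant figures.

r = 3390 + 4379 = 7769.0 km = 7.769×10⁶ m.
Vis-viva rearranged: 1/a = 2/r − v²/μ = 2.574×10⁻⁷ − 1.086×10⁻⁷ = 1.488×10⁻⁷ m⁻¹.
a = 6.720×10⁶ m = 6720.3 km.

a ≈ 6720 km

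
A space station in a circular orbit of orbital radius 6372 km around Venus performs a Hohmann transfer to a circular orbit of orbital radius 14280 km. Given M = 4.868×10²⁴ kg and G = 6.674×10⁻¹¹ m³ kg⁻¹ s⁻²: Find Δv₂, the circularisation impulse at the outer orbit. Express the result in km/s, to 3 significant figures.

Δv ≈ 1.02 km/s

μ = GM = 6.674×10⁻¹¹ × 4.868×10²⁴ = 3.249×10¹⁴ m³/s².
r₁ = 6372 km = 6.372×10⁶ m.
r₂ = 14280 km = 1.428×10⁷ m.
Transfer ellipse a_t = (r₁ + r₂)/2 = 1.033×10⁷ m.
At r₁: circular v_c1 = √(μ/r₁) = 7141 m/s; transfer-periapsis v_p = √[μ(2/r₁ − 1/a_t)] = 8397 m/s.
At r₂: circular v_c2 = √(μ/r₂) = 4770 m/s; transfer-apoapsis v_a = √[μ(2/r₂ − 1/a_t)] = 3747 m/s.
Δv₂ = v_c2 − v_a = 1023 m/s.
= 1.023 km/s.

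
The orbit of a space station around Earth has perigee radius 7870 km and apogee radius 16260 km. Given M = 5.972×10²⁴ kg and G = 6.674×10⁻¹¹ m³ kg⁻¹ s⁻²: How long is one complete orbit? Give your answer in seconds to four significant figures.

μ = GM = 6.674×10⁻¹¹ × 5.972×10²⁴ = 3.986×10¹⁴ m³/s².
Semi-major axis a = (r_p + r_a)/2 = (7870.0 + 16260)/2 = 12065 km = 1.206×10⁷ m.
By Kepler's third law T = 2π√(a³/μ) = 2π × 2.099×10³ = 1.319×10⁴ s.

T ≈ 13190 seconds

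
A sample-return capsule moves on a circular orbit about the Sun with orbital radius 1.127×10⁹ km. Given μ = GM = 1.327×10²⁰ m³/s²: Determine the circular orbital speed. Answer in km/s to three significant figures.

r = 1.127×10⁹ km = 1.127×10¹² m.
For a circular orbit v = √(μ/r) = √(1.327×10²⁰ / 1.127×10¹²) = √(1.177×10⁸) = 10850 m/s.
That is 10.85 km/s.

v ≈ 10.9 km/s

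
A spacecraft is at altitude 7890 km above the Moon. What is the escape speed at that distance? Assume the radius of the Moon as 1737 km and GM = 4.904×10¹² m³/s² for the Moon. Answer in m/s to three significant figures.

r = 1737 + 7890 = 9627.0 km = 9.6270×10⁶ m.
Escape speed v_esc = √(2μ/r) = √(2 × 4.904×10¹² / 9.627×10⁶) = √(1.019×10⁶) = 1009 m/s.

v_esc ≈ 1010 m/s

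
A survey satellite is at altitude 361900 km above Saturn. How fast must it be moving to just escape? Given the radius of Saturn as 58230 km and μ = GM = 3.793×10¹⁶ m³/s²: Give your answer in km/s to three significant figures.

r = 58230 + 361900 = 420130 km = 4.2013×10⁸ m.
Escape speed v_esc = √(2μ/r) = √(2 × 3.793×10¹⁶ / 4.201×10⁸) = √(1.806×10⁸) = 13440 m/s.
= 13.44 km/s.

v_esc ≈ 13.4 km/s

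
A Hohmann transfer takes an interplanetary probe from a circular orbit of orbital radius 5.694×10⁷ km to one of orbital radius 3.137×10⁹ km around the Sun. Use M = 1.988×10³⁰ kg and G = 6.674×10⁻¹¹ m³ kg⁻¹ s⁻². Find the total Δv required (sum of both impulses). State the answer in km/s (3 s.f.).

Δv_total ≈ 24.7 km/s

μ = GM = 6.674×10⁻¹¹ × 1.988×10³⁰ = 1.327×10²⁰ m³/s².
r₁ = 5.694×10⁷ km = 5.694×10¹⁰ m.
r₂ = 3.137×10⁹ km = 3.137×10¹² m.
Transfer ellipse a_t = (r₁ + r₂)/2 = 1.597×10¹² m.
At r₁: circular v_c1 = √(μ/r₁) = 48270 m/s; transfer-perihelion v_p = √[μ(2/r₁ − 1/a_t)] = 67660 m/s.
Δv₁ = v_p − v_c1 = 19380 m/s.
At r₂: circular v_c2 = √(μ/r₂) = 6503 m/s; transfer-aphelion v_a = √[μ(2/r₂ − 1/a_t)] = 1228 m/s.
Δv₂ = v_c2 − v_a = 5275 m/s.
Total Δv = Δv₁ + Δv₂ = 24660 m/s = 24.66 km/s.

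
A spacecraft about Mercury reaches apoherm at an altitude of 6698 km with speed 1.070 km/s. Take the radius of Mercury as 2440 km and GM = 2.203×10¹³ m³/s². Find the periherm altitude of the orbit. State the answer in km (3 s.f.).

r_a = 2440 + 6698 = 9138.0 km = 9.138×10⁶ m.
Specific energy ε = v²/2 − μ/r = -1.838×10⁶ J/kg, so a = −μ/(2ε) = 5.992×10⁶ m.
The apsides satisfy r_p + r_a = 2a, so the periherm radius is 2a − r_a = 2.845×10⁶ m = 2845.5 km.
Periherm altitude = 2845.5 − 2440 = 405.49 km.

periherm altitude ≈ 405 km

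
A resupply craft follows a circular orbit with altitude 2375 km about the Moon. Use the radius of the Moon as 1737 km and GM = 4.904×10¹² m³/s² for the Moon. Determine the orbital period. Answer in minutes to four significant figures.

T ≈ 394.3 minutes

r = 1737 + 2375 = 4112.0 km = 4.1120×10⁶ m.
Kepler's third law: T = 2π√(r³/μ) = 2π√((4.112×10⁶)³ / 4.904×10¹²).
r³/μ = 1.418×10⁷ s², so T = 2π × 3.765×10³ = 2.366×10⁴ s.
Converting: 2.366×10⁴ s ÷ 60.00 = 394.3 minutes.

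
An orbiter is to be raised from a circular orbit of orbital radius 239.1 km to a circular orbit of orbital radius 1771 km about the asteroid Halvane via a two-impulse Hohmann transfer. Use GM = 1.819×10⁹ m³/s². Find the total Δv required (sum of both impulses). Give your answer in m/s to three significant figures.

Δv_total ≈ 45.0 m/s

r₁ = 239.1 km = 2.391×10⁵ m.
r₂ = 1771 km = 1.771×10⁶ m.
Transfer ellipse a_t = (r₁ + r₂)/2 = 1.005×10⁶ m.
At r₁: circular v_c1 = √(μ/r₁) = 87.22 m/s; transfer-periapsis v_p = √[μ(2/r₁ − 1/a_t)] = 115.8 m/s.
Δv₁ = v_p − v_c1 = 28.56 m/s.
At r₂: circular v_c2 = √(μ/r₂) = 32.05 m/s; transfer-apoapsis v_a = √[μ(2/r₂ − 1/a_t)] = 15.63 m/s.
Δv₂ = v_c2 − v_a = 16.42 m/s.
Total Δv = Δv₁ + Δv₂ = 44.98 m/s.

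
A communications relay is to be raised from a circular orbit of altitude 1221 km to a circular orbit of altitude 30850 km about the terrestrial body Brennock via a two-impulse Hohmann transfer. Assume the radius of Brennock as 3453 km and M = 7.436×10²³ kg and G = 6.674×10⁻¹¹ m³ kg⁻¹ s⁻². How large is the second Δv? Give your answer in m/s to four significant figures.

μ = GM = 6.674×10⁻¹¹ × 7.436×10²³ = 4.963×10¹³ m³/s².
r₁ = 3453 + 1221 = 4674.0 km = 4.6740×10⁶ m.
r₂ = 3453 + 30850 = 34303 km = 3.4303×10⁷ m.
Transfer ellipse a_t = (r₁ + r₂)/2 = 1.949×10⁷ m.
At r₁: circular v_c1 = √(μ/r₁) = 3259 m/s; transfer-periapsis v_p = √[μ(2/r₁ − 1/a_t)] = 4323 m/s.
At r₂: circular v_c2 = √(μ/r₂) = 1203 m/s; transfer-apoapsis v_a = √[μ(2/r₂ − 1/a_t)] = 589.0 m/s.
Δv₂ = v_c2 − v_a = 613.8 m/s.

Δv ≈ 613.8 m/s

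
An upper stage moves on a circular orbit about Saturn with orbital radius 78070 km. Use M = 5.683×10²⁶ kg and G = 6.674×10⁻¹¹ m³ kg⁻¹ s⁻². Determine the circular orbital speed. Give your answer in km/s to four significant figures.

μ = GM = 6.674×10⁻¹¹ × 5.683×10²⁶ = 3.793×10¹⁶ m³/s².
r = 78070 km = 7.807×10⁷ m.
For a circular orbit v = √(μ/r) = √(3.793×10¹⁶ / 7.807×10⁷) = √(4.858×10⁸) = 22040 m/s.
That is 22.04 km/s.

v ≈ 22.04 km/s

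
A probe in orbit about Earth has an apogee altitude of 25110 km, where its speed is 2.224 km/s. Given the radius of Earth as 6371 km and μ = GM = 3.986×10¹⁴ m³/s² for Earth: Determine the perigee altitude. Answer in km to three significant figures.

r_a = 6371 + 25110 = 31481 km = 3.148×10⁷ m.
Specific energy ε = v²/2 − μ/r = -1.019×10⁷ J/kg, so a = −μ/(2ε) = 1.956×10⁷ m.
The apsides satisfy r_p + r_a = 2a, so the perigee radius is 2a − r_a = 7.641×10⁶ m = 7641.5 km.
Perigee altitude = 7641.5 − 6371 = 1270.5 km.

perigee altitude ≈ 1270 km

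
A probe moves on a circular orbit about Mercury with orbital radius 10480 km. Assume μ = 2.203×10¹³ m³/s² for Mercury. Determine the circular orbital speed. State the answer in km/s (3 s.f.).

v ≈ 1.45 km/s

r = 10480 km = 1.048×10⁷ m.
For a circular orbit v = √(μ/r) = √(2.203×10¹³ / 1.048×10⁷) = √(2.102×10⁶) = 1450 m/s.
That is 1.450 km/s.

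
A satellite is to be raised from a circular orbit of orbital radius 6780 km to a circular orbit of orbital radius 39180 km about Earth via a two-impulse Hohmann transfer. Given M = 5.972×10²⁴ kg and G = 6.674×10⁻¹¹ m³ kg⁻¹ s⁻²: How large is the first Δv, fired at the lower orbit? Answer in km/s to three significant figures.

Δv ≈ 2.34 km/s

μ = GM = 6.674×10⁻¹¹ × 5.972×10²⁴ = 3.986×10¹⁴ m³/s².
r₁ = 6780 km = 6.780×10⁶ m.
r₂ = 39180 km = 3.918×10⁷ m.
Transfer ellipse a_t = (r₁ + r₂)/2 = 2.298×10⁷ m.
At r₁: circular v_c1 = √(μ/r₁) = 7667 m/s; transfer-perigee v_p = √[μ(2/r₁ − 1/a_t)] = 10010 m/s.
Δv₁ = v_p − v_c1 = 2344 m/s.
= 2.344 km/s.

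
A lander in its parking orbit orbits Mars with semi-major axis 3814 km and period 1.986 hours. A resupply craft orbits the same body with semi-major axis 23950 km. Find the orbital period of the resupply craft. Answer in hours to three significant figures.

Kepler's third law: T² ∝ a³, so T₂ = T₁ (a₂/a₁)^(3/2).
a₂/a₁ = 6.279, (a₂/a₁)^(3/2) = 15.74.
T₂ = 1.986 × 15.74 = 31.25 hours.

T₂ ≈ 31.3 hours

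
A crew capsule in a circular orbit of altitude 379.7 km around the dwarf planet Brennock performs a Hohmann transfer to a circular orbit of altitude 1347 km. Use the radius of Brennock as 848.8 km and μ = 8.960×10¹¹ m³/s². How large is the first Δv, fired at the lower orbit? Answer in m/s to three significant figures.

Δv ≈ 113 m/s

r₁ = 848.8 + 379.7 = 1228.5 km = 1.2285×10⁶ m.
r₂ = 848.8 + 1347 = 2195.8 km = 2.1958×10⁶ m.
Transfer ellipse a_t = (r₁ + r₂)/2 = 1.712×10⁶ m.
At r₁: circular v_c1 = √(μ/r₁) = 854.0 m/s; transfer-periapsis v_p = √[μ(2/r₁ − 1/a_t)] = 967.1 m/s.
Δv₁ = v_p − v_c1 = 113.1 m/s.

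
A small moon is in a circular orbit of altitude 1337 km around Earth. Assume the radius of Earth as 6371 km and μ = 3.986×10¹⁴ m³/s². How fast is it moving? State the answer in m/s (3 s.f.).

r = 6371 + 1337 = 7708.0 km = 7.7080×10⁶ m.
For a circular orbit v = √(μ/r) = √(3.986×10¹⁴ / 7.708×10⁶) = √(5.171×10⁷) = 7191 m/s.

v ≈ 7190 m/s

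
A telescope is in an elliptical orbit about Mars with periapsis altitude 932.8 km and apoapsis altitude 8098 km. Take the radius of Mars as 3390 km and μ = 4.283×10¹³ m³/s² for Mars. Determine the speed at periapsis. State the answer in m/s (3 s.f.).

v ≈ 3790 m/s

r_p = 3390 + 932.8 = 4322.8 km = 4.3228×10⁶ m.
r_a = 3390 + 8098 = 11488 km = 1.1488×10⁷ m.
Semi-major axis a = (r_p + r_a)/2 = 7905.4 km = 7.905×10⁶ m.
Vis-viva: v² = μ(2/r − 1/a) = 4.283×10¹³ × (4.627×10⁻⁷ − 1.265×10⁻⁷) = 1.440×10⁷ m²/s².
v = 3794 m/s.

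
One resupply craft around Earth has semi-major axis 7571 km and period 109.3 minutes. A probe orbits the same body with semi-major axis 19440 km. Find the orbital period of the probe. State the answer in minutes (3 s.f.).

T₂ ≈ 450 minutes

Kepler's third law: T² ∝ a³, so T₂ = T₁ (a₂/a₁)^(3/2).
a₂/a₁ = 2.568, (a₂/a₁)^(3/2) = 4.114.
T₂ = 109.3 × 4.114 = 449.7 minutes.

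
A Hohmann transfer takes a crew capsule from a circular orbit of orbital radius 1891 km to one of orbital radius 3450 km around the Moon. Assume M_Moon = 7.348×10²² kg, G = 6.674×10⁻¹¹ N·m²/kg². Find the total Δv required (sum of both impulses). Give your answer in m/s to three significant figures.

Δv_total ≈ 409 m/s

μ = GM = 6.674×10⁻¹¹ × 7.348×10²² = 4.904×10¹² m³/s².
r₁ = 1891 km = 1.891×10⁶ m.
r₂ = 3450 km = 3.450×10⁶ m.
Transfer ellipse a_t = (r₁ + r₂)/2 = 2.670×10⁶ m.
At r₁: circular v_c1 = √(μ/r₁) = 1610 m/s; transfer-perilune v_p = √[μ(2/r₁ − 1/a_t)] = 1830 m/s.
Δv₁ = v_p − v_c1 = 220.0 m/s.
At r₂: circular v_c2 = √(μ/r₂) = 1192 m/s; transfer-apolune v_a = √[μ(2/r₂ − 1/a_t)] = 1003 m/s.
Δv₂ = v_c2 − v_a = 189.0 m/s.
Total Δv = Δv₁ + Δv₂ = 409.0 m/s.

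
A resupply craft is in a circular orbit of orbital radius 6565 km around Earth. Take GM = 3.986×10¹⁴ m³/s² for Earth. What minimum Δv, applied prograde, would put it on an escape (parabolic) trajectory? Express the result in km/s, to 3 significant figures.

Δv ≈ 3.23 km/s

r = 6565 km = 6.565×10⁶ m.
Circular speed v_c = √(μ/r) = 7792 m/s.
Escape speed v_esc = √(2μ/r) = √2 × v_c = 11020 m/s.
Δv = v_esc − v_c = 3228 m/s = 3.228 km/s.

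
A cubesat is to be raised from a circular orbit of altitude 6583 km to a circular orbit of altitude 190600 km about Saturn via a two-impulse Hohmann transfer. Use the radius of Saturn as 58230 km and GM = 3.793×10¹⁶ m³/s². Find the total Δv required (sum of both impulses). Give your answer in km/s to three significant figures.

Δv_total ≈ 10.7 km/s

r₁ = 58230 + 6583 = 64813 km = 6.4813×10⁷ m.
r₂ = 58230 + 190600 = 248830 km = 2.4883×10⁸ m.
Transfer ellipse a_t = (r₁ + r₂)/2 = 1.568×10⁸ m.
At r₁: circular v_c1 = √(μ/r₁) = 24190 m/s; transfer-perikrone v_p = √[μ(2/r₁ − 1/a_t)] = 30470 m/s.
Δv₁ = v_p − v_c1 = 6281 m/s.
At r₂: circular v_c2 = √(μ/r₂) = 12350 m/s; transfer-apokrone v_a = √[μ(2/r₂ − 1/a_t)] = 7937 m/s.
Δv₂ = v_c2 − v_a = 4409 m/s.
Total Δv = Δv₁ + Δv₂ = 10690 m/s = 10.69 km/s.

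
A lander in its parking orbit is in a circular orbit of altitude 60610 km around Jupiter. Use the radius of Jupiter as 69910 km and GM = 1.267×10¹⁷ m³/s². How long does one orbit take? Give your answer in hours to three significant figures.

r = 69910 + 60610 = 130520 km = 1.3052×10⁸ m.
Kepler's third law: T = 2π√(r³/μ) = 2π√((1.305×10⁸)³ / 1.267×10¹⁷).
r³/μ = 1.755×10⁷ s², so T = 2π × 4.189×10³ = 2.632×10⁴ s.
Converting: 2.632×10⁴ s ÷ 3600 = 7.311 hours.

T ≈ 7.31 hours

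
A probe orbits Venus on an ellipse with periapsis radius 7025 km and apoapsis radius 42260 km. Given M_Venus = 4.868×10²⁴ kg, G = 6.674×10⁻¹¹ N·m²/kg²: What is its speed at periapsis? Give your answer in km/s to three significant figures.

v ≈ 8.91 km/s

μ = GM = 6.674×10⁻¹¹ × 4.868×10²⁴ = 3.249×10¹⁴ m³/s².
Semi-major axis a = (r_p + r_a)/2 = 24642 km = 2.464×10⁷ m.
Vis-viva: v² = μ(2/r − 1/a) = 3.249×10¹⁴ × (2.847×10⁻⁷ − 4.058×10⁻⁸) = 7.931×10⁷ m²/s².
v = 8906 m/s = 8.906 km/s.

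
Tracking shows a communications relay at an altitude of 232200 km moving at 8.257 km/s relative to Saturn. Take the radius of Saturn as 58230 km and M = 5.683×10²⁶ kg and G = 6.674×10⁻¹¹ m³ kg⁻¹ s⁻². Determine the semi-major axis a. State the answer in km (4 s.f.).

μ = GM = 6.674×10⁻¹¹ × 5.683×10²⁶ = 3.793×10¹⁶ m³/s².
r = 58230 + 232200 = 2.9043×10⁵ km = 2.904×10⁸ m.
Vis-viva rearranged: 1/a = 2/r − v²/μ = 6.886×10⁻⁹ − 1.798×10⁻⁹ = 5.089×10⁻⁹ m⁻¹.
a = 1.965×10⁸ m = 1.9651×10⁵ km.

a ≈ 1.965×10⁵ km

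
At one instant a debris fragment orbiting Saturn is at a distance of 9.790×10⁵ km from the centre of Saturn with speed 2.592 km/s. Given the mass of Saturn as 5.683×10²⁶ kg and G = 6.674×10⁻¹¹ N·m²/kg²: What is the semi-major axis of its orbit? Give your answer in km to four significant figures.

μ = GM = 6.674×10⁻¹¹ × 5.683×10²⁶ = 3.793×10¹⁶ m³/s².
r = 9.790×10⁸ m.
Vis-viva rearranged: 1/a = 2/r − v²/μ = 2.043×10⁻⁹ − 1.771×10⁻¹⁰ = 1.866×10⁻⁹ m⁻¹.
a = 5.360×10⁸ m = 5.3597×10⁵ km.

a ≈ 5.360×10⁵ km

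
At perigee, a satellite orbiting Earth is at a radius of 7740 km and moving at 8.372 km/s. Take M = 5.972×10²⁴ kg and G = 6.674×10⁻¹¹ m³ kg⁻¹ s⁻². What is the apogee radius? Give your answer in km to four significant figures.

μ = GM = 6.674×10⁻¹¹ × 5.972×10²⁴ = 3.986×10¹⁴ m³/s².
r_p = 7.740×10⁶ m.
Specific energy ε = v²/2 − μ/r = -1.645×10⁷ J/kg, so a = −μ/(2ε) = 1.211×10⁷ m.
The apsides satisfy r_p + r_a = 2a, so the apogee radius is 2a − r_p = 1.649×10⁷ m = 16490 km.

apogee radius ≈ 16490 km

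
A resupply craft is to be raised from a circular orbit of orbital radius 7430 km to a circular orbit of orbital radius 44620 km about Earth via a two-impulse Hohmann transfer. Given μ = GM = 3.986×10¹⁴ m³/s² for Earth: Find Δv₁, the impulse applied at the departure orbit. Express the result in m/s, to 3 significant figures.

Δv ≈ 2270 m/s

r₁ = 7430 km = 7.430×10⁶ m.
r₂ = 44620 km = 4.462×10⁷ m.
Transfer ellipse a_t = (r₁ + r₂)/2 = 2.602×10⁷ m.
At r₁: circular v_c1 = √(μ/r₁) = 7324 m/s; transfer-perigee v_p = √[μ(2/r₁ − 1/a_t)] = 9591 m/s.
Δv₁ = v_p − v_c1 = 2266 m/s.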